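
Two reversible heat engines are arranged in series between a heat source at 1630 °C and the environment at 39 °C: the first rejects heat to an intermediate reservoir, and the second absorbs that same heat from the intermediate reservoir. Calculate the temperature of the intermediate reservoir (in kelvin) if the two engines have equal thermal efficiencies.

T_H = 1630 °C → 1630 + 273.15 = 1903.15 K.
T_C = 39 °C → 39 + 273.15 = 312.15 K.
Equal efficiencies require 1 − T_m/T_H = 1 − T_C/T_m, i.e. T_m/T_H = T_C/T_m, so T_m = √(T_H·T_C) = √(1903.15 × 312.15) = 771 K.

T_m ≈ 771 K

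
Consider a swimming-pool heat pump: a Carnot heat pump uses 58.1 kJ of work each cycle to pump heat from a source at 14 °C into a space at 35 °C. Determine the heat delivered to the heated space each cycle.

T_H = 35 °C → 35 + 273.15 = 308.15 K.
T_C = 14 °C → 14 + 273.15 = 287.15 K.
The Carnot heat-pump COP is COP_HP = T_H/(T_H − T_C) = 308.15/21.00 = 14.6738.
Q_H = COP_HP · W = 14.6738 × 58.1 = 853 kJ.

Q_H ≈ 853 kJ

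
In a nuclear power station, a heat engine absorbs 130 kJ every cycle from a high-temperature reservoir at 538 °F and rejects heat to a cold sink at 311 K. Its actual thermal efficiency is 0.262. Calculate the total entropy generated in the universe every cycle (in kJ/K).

T_H = 538 °F → (538 − 32) × 5/9 = 281.11 °C = 554.26 K.
W = η·Q_H = 0.262 × 130 = 34.06 kJ, so Q_C = Q_H − W = 95.94 kJ.
The hot reservoir loses entropy Q_H/T_H = 130/554.26 = 0.2345 kJ/K; the cold reservoir gains Q_C/T_C = 95.94/311.00 = 0.3085 kJ/K.
ΔS_univ = −Q_H/T_H + Q_C/T_C = 0.0739 kJ/K (> 0, since η = 0.262 < η_Carnot = 0.439).

ΔS_univ ≈ 0.0739 kJ/K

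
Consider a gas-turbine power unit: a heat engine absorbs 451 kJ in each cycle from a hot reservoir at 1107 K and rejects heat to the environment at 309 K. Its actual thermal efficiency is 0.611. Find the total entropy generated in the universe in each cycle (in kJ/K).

ΔS_univ ≈ 0.160 kJ/K

W = η·Q_H = 0.611 × 451 = 275.6 kJ, so Q_C = Q_H − W = 175.4 kJ.
Entropy balance on the reservoirs: −Q_H/T_H = -0.4074 kJ/K, +Q_C/T_C = 0.5678 kJ/K.
ΔS_univ = −Q_H/T_H + Q_C/T_C = 0.160 kJ/K (> 0, since η = 0.611 < η_Carnot = 0.721).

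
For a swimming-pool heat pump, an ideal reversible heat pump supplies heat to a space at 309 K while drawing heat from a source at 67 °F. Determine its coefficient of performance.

T_C = 67 °F → (67 − 32) × 5/9 = 19.44 °C = 292.59 K.
COP_HP = T_H/(T_H − T_C) = 309.00/(309.00 − 292.59) = 18.8.

COP_HP ≈ 18.8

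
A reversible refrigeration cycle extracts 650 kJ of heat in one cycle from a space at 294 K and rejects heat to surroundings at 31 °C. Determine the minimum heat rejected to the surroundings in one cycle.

T_H = 31 °C → 31 + 273.15 = 304.15 K.
For a reversible cycle Q_H/Q_C = T_H/T_C, so Q_H = Q_C·T_H/T_C = 650 × 304.15/294.00 = 672 kJ.

Q_H ≈ 672 kJ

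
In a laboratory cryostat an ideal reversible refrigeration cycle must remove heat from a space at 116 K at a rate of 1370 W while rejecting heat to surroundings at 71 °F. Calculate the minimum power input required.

T_H = 71 °F → (71 − 32) × 5/9 = 21.67 °C = 294.82 K.
COP_R = T_C/(T_H − T_C) = 116.00/178.82 = 0.6487.
W = Q_C/COP_R = 1370/0.6487 = 2110 W.

Ẇ_in ≈ 2110 W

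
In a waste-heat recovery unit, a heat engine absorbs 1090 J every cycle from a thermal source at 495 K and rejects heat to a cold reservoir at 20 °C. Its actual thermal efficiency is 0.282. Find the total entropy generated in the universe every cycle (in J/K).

T_C = 20 °C → 20 + 273.15 = 293.15 K.
W = η·Q_H = 0.282 × 1090 = 307.4 J, so Q_C = Q_H − W = 782.6 J.
The hot reservoir loses entropy Q_H/T_H = 1090/495.00 = 2.202 J/K; the cold reservoir gains Q_C/T_C = 782.6/293.15 = 2.670 J/K.
ΔS_univ = −Q_H/T_H + Q_C/T_C = 0.468 J/K (> 0, since η = 0.282 < η_Carnot = 0.408).

ΔS_univ ≈ 0.468 J/K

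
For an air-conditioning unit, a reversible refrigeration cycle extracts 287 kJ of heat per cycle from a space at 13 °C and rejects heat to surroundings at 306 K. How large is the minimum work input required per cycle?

W_in ≈ 19.9 kJ

T_C = 13 °C → 13 + 273.15 = 286.15 K.
The reversible coefficient of performance is COP_R = T_C/(T_H − T_C) = 286.15/19.85 = 14.4156.
W = Q_C/COP_R = 287/14.4156 = 19.9 kJ.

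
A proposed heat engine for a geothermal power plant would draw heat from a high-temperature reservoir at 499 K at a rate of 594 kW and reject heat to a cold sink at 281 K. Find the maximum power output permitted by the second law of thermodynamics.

The second-law ceiling is the Carnot efficiency, η_max = 1 − T_C/T_H = 1 − 281.00/499.00 = 0.4369.
W_max = η_max · Q_H = 0.4369 × 594 = 259.5 kW.

Ẇ_max ≈ 259.5 kW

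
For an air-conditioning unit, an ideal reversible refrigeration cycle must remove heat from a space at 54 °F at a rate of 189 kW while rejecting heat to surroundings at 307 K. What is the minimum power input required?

Ẇ_in ≈ 14.3 kW

T_C = 54 °F → (54 − 32) × 5/9 = 12.22 °C = 285.37 K.
Carnot COP: COP_R = T_C/(T_H − T_C) = 285.37/21.63 = 13.1947.
W = Q_C/COP_R = 189/13.1947 = 14.3 kW.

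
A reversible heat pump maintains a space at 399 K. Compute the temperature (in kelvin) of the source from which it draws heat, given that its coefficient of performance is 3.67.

COP_HP = T_H/(T_H − T_C) ⇒ T_C = T_H·(COP_HP − 1)/COP_HP = 399.00 × (3.67 − 1)/3.67 = 290 K.

T_C ≈ 290 K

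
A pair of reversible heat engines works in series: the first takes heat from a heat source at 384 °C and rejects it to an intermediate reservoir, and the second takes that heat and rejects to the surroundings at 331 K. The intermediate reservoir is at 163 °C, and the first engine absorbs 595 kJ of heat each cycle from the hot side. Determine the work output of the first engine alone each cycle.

W₁ ≈ 200 kJ

T_H = 384 °C → 384 + 273.15 = 657.15 K.
T_m = 163 °C → 163 + 273.15 = 436.15 K.
First-stage efficiency η₁ = 1 − T_m/T_H = 1 − 436.15/657.15 = 0.3363.
W₁ = η₁·Q_H = 0.3363 × 595 = 200 kJ.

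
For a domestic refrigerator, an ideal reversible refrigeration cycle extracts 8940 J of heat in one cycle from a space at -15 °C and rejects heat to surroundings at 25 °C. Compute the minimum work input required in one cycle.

W_in ≈ 1390 J

T_H = 25 °C → 25 + 273.15 = 298.15 K.
T_C = -15 °C → -15 + 273.15 = 258.15 K.
The reversible coefficient of performance is COP_R = T_C/(T_H − T_C) = 258.15/40.00 = 6.4537.
W = Q_C/COP_R = 8940/6.4537 = 1390 J.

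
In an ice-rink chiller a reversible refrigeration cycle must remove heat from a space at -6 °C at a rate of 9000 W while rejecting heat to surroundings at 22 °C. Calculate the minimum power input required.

Ẇ_in ≈ 943.3 W

T_H = 22 °C → 22 + 273.15 = 295.15 K.
T_C = -6 °C → -6 + 273.15 = 267.15 K.
For a reversible refrigerator, COP_R = T_C/(T_H − T_C) = 267.15/28.00 = 9.5411.
W = Q_C/COP_R = 9000/9.5411 = 943.3 W.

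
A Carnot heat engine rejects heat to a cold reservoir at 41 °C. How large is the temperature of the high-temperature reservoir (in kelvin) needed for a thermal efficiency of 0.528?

T_H ≈ 666 K

T_C = 41 °C → 41 + 273.15 = 314.15 K.
From η = 1 − T_C/T_H, solving for T_H gives T_H = T_C/(1 − η) = 314.15/(1 − 0.528) = 666 K.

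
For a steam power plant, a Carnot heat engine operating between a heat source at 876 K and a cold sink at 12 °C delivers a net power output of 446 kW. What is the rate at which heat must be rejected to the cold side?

Q̇_C ≈ 215 kW

T_C = 12 °C → 12 + 273.15 = 285.15 K.
For a reversible engine, η = 1 − T_C/T_H = 1 − 285.15/876.00 = 0.6745.
Since Q_C/Q_H = T_C/T_H and Q_H = W/η, Q_C = W·T_C/(T_H − T_C) = 446 × 285.15/590.85 = 215 kW.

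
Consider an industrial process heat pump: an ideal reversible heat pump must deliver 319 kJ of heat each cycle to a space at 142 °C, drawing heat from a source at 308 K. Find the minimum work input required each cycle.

T_H = 142 °C → 142 + 273.15 = 415.15 K.
For a reversible heat pump, COP_HP = T_H/(T_H − T_C) = 415.15/107.15 = 3.8745.
W = Q_H/COP_HP = 319/3.8745 = 82.3 kJ.

W_in ≈ 82.3 kJ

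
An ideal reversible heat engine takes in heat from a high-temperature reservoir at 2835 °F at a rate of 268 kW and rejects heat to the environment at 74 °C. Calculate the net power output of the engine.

Ẇ ≈ 217 kW

T_H = 2835 °F → (2835 − 32) × 5/9 = 1557.22 °C = 1830.37 K.
T_C = 74 °C → 74 + 273.15 = 347.15 K.
Since the cycle is reversible, η = 1 − T_C/T_H = 1 − 347.15/1830.37 = 0.8103.
W = η·Q_H = 0.8103 × 268 = 217 kW.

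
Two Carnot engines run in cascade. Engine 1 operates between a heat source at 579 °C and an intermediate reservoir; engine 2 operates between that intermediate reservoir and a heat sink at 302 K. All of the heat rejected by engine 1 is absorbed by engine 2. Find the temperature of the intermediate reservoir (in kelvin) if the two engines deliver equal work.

T_H = 579 °C → 579 + 273.15 = 852.15 K.
For reversible stages Q_m = Q_H·(T_m/T_H). Setting W₁ = Q_H(1 − T_m/T_H) equal to W₂ = Q_m(1 − T_C/T_m) = Q_H·(T_m − T_C)/T_H gives T_H − T_m = T_m − T_C, so T_m = (T_H + T_C)/2 = (852.15 + 302.00)/2 = 577 K.

T_m ≈ 577 K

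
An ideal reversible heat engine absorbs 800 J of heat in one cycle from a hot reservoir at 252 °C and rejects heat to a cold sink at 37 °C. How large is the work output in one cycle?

T_H = 252 °C → 252 + 273.15 = 525.15 K.
T_C = 37 °C → 37 + 273.15 = 310.15 K.
The Carnot efficiency is η = 1 − T_C/T_H = 1 − 310.15/525.15 = 0.4094.
W = η·Q_H = 0.4094 × 800 = 328 J.

W ≈ 328 J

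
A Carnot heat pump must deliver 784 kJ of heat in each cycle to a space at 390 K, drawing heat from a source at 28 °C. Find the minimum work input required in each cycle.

W_in ≈ 179 kJ

T_C = 28 °C → 28 + 273.15 = 301.15 K.
The Carnot heat-pump COP is COP_HP = T_H/(T_H − T_C) = 390.00/88.85 = 4.3894.
W = Q_H/COP_HP = 784/4.3894 = 179 kJ.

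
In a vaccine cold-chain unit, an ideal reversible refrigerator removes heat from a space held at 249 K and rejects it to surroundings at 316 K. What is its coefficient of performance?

COP_R ≈ 3.72

Carnot COP: COP_R = T_C/(T_H − T_C) = 249.00/(316.00 − 249.00) = 3.72.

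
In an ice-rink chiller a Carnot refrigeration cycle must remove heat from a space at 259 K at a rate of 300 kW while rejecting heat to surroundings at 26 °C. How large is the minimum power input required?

T_H = 26 °C → 26 + 273.15 = 299.15 K.
For a reversible refrigerator, COP_R = T_C/(T_H − T_C) = 259.00/40.15 = 6.4508.
W = Q_C/COP_R = 300/6.4508 = 46.51 kW.

Ẇ_in ≈ 46.51 kW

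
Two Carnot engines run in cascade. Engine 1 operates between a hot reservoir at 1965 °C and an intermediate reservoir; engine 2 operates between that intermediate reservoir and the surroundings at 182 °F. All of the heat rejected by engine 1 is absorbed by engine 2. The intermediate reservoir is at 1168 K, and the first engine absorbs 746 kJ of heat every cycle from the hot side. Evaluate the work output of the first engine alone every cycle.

T_H = 1965 °C → 1965 + 273.15 = 2238.15 K.
T_C = 182 °F → (182 − 32) × 5/9 = 83.33 °C = 356.48 K.
First-stage efficiency η₁ = 1 − T_m/T_H = 1 − 1168.00/2238.15 = 0.4781.
W₁ = η₁·Q_H = 0.4781 × 746 = 357 kJ.

W₁ ≈ 357 kJ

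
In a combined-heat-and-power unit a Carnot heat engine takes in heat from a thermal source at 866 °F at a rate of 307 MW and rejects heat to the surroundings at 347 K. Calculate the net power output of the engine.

T_H = 866 °F → (866 − 32) × 5/9 = 463.33 °C = 736.48 K.
Carnot efficiency: η = 1 − T_C/T_H = 1 − 347.00/736.48 = 0.5288.
W = η·Q_H = 0.5288 × 307 = 162 MW.

Ẇ ≈ 162 MW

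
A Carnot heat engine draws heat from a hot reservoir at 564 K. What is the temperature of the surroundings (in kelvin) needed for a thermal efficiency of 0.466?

From η = 1 − T_C/T_H, T_C = T_H·(1 − η) = 564.00 × (1 − 0.466) = 301 K.

T_C ≈ 301 K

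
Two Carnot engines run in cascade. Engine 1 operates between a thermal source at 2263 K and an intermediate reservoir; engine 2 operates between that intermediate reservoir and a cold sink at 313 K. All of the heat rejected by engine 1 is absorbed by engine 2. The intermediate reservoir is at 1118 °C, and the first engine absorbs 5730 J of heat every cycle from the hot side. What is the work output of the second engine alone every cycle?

W₂ ≈ 2730 J

T_m = 1118 °C → 1118 + 273.15 = 1391.15 K.
Heat entering the second stage: Q_m = Q_H·(T_m/T_H) = 5730 × 1391.15/2263.00 = 3520 J.
Second-stage efficiency η₂ = 1 − T_C/T_m = 1 − 313.00/1391.15 = 0.7750, so W₂ = η₂·Q_m = 2730 J.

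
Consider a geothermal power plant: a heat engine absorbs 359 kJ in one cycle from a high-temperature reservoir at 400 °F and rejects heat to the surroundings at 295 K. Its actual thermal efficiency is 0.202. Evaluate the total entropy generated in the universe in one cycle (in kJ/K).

ΔS_univ ≈ 0.219 kJ/K

T_H = 400 °F → (400 − 32) × 5/9 = 204.44 °C = 477.59 K.
W = η·Q_H = 0.202 × 359 = 72.52 kJ, so Q_C = Q_H − W = 286.5 kJ.
Reservoir entropy changes: ΔS_H = −Q_H/T_H = −359/477.59 = -0.7517 kJ/K and ΔS_C = +Q_C/T_C = 286.5/295.00 = 0.9711 kJ/K.
ΔS_univ = −Q_H/T_H + Q_C/T_C = 0.219 kJ/K (> 0, since η = 0.202 < η_Carnot = 0.382).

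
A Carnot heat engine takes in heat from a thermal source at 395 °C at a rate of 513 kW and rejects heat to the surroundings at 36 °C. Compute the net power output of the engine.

Ẇ ≈ 276 kW

T_H = 395 °C → 395 + 273.15 = 668.15 K.
T_C = 36 °C → 36 + 273.15 = 309.15 K.
Carnot efficiency: η = 1 − T_C/T_H = 1 − 309.15/668.15 = 0.5373.
W = η·Q_H = 0.5373 × 513 = 276 kW.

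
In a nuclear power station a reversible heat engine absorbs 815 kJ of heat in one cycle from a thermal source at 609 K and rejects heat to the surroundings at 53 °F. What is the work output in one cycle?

W ≈ 434 kJ

T_C = 53 °F → (53 − 32) × 5/9 = 11.67 °C = 284.82 K.
Since the cycle is reversible, η = 1 − T_C/T_H = 1 − 284.82/609.00 = 0.5323.
W = η·Q_H = 0.5323 × 815 = 434 kJ.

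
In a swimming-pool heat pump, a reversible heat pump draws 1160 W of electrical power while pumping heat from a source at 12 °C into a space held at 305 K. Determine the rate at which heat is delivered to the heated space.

T_C = 12 °C → 12 + 273.15 = 285.15 K.
COP_HP = T_H/(T_H − T_C) = 305.00/19.85 = 15.3652.
Q_H = COP_HP · W = 15.3652 × 1160 = 17820 W.

Q̇_H ≈ 17820 W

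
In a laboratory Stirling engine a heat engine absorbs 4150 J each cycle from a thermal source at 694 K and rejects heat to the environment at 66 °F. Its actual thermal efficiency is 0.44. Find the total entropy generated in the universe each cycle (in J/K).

ΔS_univ ≈ 1.98 J/K

T_C = 66 °F → (66 − 32) × 5/9 = 18.89 °C = 292.04 K.
W = η·Q_H = 0.44 × 4150 = 1826 J, so Q_C = Q_H − W = 2324 J.
Entropy balance on the reservoirs: −Q_H/T_H = -5.980 J/K, +Q_C/T_C = 7.958 J/K.
ΔS_univ = −Q_H/T_H + Q_C/T_C = 1.98 J/K (> 0, since η = 0.44 < η_Carnot = 0.579).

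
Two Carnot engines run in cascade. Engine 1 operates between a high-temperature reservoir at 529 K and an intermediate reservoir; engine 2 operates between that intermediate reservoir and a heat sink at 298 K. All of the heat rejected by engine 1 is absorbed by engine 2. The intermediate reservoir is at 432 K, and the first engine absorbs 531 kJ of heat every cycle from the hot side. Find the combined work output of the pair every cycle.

Two reversible stages in series are equivalent to a single Carnot engine between T_H and T_C, so η_total = 1 − T_C/T_H = 1 − 298.00/529.00 = 0.4367.
W_total = η_total · Q_H = 0.4367 × 531 = 232 kJ.

W_total ≈ 232 kJ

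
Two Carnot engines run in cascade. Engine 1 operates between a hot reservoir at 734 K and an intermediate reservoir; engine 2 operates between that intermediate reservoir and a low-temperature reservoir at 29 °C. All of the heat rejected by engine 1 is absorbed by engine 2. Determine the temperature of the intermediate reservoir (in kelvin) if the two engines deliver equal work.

T_C = 29 °C → 29 + 273.15 = 302.15 K.
For reversible stages Q_m = Q_H·(T_m/T_H). Setting W₁ = Q_H(1 − T_m/T_H) equal to W₂ = Q_m(1 − T_C/T_m) = Q_H·(T_m − T_C)/T_H gives T_H − T_m = T_m − T_C, so T_m = (T_H + T_C)/2 = (734.00 + 302.15)/2 = 518 K.

T_m ≈ 518 K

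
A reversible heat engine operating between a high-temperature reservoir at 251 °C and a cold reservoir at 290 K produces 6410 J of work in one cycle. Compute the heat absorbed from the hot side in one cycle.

Q_H ≈ 14350 J

T_H = 251 °C → 251 + 273.15 = 524.15 K.
Carnot efficiency: η = 1 − T_C/T_H = 1 − 290.00/524.15 = 0.4467.
Q_H = W/η = 6410/0.4467 = 14350 J.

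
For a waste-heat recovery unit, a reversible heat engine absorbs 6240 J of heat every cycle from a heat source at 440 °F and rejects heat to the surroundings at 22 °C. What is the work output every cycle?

W ≈ 2555 J

T_H = 440 °F → (440 − 32) × 5/9 = 226.67 °C = 499.82 K.
T_C = 22 °C → 22 + 273.15 = 295.15 K.
Carnot efficiency: η = 1 − T_C/T_H = 1 − 295.15/499.82 = 0.4095.
W = η·Q_H = 0.4095 × 6240 = 2555 J.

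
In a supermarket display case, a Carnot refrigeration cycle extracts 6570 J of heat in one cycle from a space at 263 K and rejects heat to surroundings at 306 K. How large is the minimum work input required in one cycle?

W_in ≈ 1070 J

For a reversible refrigerator, COP_R = T_C/(T_H − T_C) = 263.00/43.00 = 6.1163.
W = Q_C/COP_R = 6570/6.1163 = 1070 J.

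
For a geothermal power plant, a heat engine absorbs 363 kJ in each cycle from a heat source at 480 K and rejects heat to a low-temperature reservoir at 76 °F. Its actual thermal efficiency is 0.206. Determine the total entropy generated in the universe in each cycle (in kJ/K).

T_C = 76 °F → (76 − 32) × 5/9 = 24.44 °C = 297.59 K.
W = η·Q_H = 0.206 × 363 = 74.78 kJ, so Q_C = Q_H − W = 288.2 kJ.
The hot reservoir loses entropy Q_H/T_H = 363/480.00 = 0.7562 kJ/K; the cold reservoir gains Q_C/T_C = 288.2/297.59 = 0.9685 kJ/K.
ΔS_univ = −Q_H/T_H + Q_C/T_C = 0.2123 kJ/K (> 0, since η = 0.206 < η_Carnot = 0.380).

ΔS_univ ≈ 0.2123 kJ/K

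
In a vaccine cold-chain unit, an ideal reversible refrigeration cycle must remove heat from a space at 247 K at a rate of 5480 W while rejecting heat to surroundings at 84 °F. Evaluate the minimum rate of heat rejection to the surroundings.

T_H = 84 °F → (84 − 32) × 5/9 = 28.89 °C = 302.04 K.
For a reversible cycle Q_H/Q_C = T_H/T_C, so Q_H = Q_C·T_H/T_C = 5480 × 302.04/247.00 = 6701 W.

Q̇_H ≈ 6701 W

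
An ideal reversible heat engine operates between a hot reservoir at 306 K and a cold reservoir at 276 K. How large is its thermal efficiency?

η ≈ 0.09804

η_rev = 1 − T_C/T_H = 1 − 276.00/306.00 = 0.09804.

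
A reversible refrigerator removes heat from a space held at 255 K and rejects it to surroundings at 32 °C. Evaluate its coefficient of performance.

COP_R ≈ 5.08

T_H = 32 °C → 32 + 273.15 = 305.15 K.
For a reversible refrigerator, COP_R = T_C/(T_H − T_C) = 255.00/(305.15 − 255.00) = 5.08.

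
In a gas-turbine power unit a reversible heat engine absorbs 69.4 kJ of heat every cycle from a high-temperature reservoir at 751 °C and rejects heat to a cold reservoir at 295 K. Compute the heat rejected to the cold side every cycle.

T_H = 751 °C → 751 + 273.15 = 1024.15 K.
Carnot efficiency: η = 1 − T_C/T_H = 1 − 295.00/1024.15 = 0.7120.
For a reversible cycle Q_C/Q_H = T_C/T_H, so Q_C = 69.4 × 295.00/1024.15 = 19.99 kJ.

Q_C ≈ 19.99 kJ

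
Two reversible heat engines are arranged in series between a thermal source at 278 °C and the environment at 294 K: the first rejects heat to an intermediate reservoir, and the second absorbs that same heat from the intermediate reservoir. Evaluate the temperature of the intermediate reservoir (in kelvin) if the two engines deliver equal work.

T_H = 278 °C → 278 + 273.15 = 551.15 K.
For reversible stages Q_m = Q_H·(T_m/T_H). Setting W₁ = Q_H(1 − T_m/T_H) equal to W₂ = Q_m(1 − T_C/T_m) = Q_H·(T_m − T_C)/T_H gives T_H − T_m = T_m − T_C, so T_m = (T_H + T_C)/2 = (551.15 + 294.00)/2 = 423 K.

T_m ≈ 423 K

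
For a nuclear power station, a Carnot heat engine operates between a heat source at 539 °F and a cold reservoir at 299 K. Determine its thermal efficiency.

η ≈ 0.461

T_H = 539 °F → (539 − 32) × 5/9 = 281.67 °C = 554.82 K.
Carnot efficiency: η = 1 − T_C/T_H = 1 − 299.00/554.82 = 0.461.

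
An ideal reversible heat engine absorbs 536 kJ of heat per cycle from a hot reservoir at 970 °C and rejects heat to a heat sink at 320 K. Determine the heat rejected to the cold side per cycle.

T_H = 970 °C → 970 + 273.15 = 1243.15 K.
η_rev = 1 − T_C/T_H = 1 − 320.00/1243.15 = 0.7426.
For a reversible cycle Q_C/Q_H = T_C/T_H, so Q_C = 536 × 320.00/1243.15 = 138 kJ.

Q_C ≈ 138 kJ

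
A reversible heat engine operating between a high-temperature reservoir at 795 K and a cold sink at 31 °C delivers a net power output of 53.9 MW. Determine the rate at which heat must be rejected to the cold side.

T_C = 31 °C → 31 + 273.15 = 304.15 K.
Since the cycle is reversible, η = 1 − T_C/T_H = 1 − 304.15/795.00 = 0.6174.
Since Q_C/Q_H = T_C/T_H and Q_H = W/η, Q_C = W·T_C/(T_H − T_C) = 53.9 × 304.15/490.85 = 33.4 MW.

Q̇_C ≈ 33.4 MW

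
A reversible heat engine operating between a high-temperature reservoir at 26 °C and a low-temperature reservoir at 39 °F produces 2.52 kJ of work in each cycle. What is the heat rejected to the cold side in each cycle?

T_H = 26 °C → 26 + 273.15 = 299.15 K.
T_C = 39 °F → (39 − 32) × 5/9 = 3.89 °C = 277.04 K.
η_rev = 1 − T_C/T_H = 1 − 277.04/299.15 = 0.0739.
Since Q_C/Q_H = T_C/T_H and Q_H = W/η, Q_C = W·T_C/(T_H − T_C) = 2.52 × 277.04/22.11 = 31.6 kJ.

Q_C ≈ 31.6 kJ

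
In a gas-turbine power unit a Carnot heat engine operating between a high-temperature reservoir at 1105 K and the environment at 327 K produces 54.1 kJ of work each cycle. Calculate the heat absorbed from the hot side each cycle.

Q_H ≈ 76.84 kJ

For a reversible engine, η = 1 − T_C/T_H = 1 − 327.00/1105.00 = 0.7041.
Q_H = W/η = 54.1/0.7041 = 76.84 kJ.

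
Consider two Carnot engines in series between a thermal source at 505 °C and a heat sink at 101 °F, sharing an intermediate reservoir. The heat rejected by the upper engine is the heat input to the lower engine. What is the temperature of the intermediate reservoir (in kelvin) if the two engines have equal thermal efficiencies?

T_H = 505 °C → 505 + 273.15 = 778.15 K.
T_C = 101 °F → (101 − 32) × 5/9 = 38.33 °C = 311.48 K.
Equal efficiencies require 1 − T_m/T_H = 1 − T_C/T_m, i.e. T_m/T_H = T_C/T_m, so T_m = √(T_H·T_C) = √(778.15 × 311.48) = 492 K.

T_m ≈ 492 K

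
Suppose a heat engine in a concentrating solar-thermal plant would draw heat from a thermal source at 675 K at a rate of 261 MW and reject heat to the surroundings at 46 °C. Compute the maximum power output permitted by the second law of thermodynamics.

Ẇ_max ≈ 138 MW

T_C = 46 °C → 46 + 273.15 = 319.15 K.
The second-law ceiling is the Carnot efficiency, η_max = 1 − T_C/T_H = 1 − 319.15/675.00 = 0.5272.
W_max = η_max · Q_H = 0.5272 × 261 = 138 MW.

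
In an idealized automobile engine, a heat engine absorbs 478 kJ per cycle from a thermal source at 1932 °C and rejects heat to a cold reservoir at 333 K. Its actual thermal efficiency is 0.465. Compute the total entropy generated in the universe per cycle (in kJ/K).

ΔS_univ ≈ 0.551 kJ/K

T_H = 1932 °C → 1932 + 273.15 = 2205.15 K.
W = η·Q_H = 0.465 × 478 = 222.3 kJ, so Q_C = Q_H − W = 255.7 kJ.
The hot reservoir loses entropy Q_H/T_H = 478/2205.15 = 0.2168 kJ/K; the cold reservoir gains Q_C/T_C = 255.7/333.00 = 0.7680 kJ/K.
ΔS_univ = −Q_H/T_H + Q_C/T_C = 0.551 kJ/K (> 0, since η = 0.465 < η_Carnot = 0.849).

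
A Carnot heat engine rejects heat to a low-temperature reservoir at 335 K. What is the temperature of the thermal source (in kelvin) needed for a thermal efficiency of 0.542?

From η = 1 − T_C/T_H, solving for T_H gives T_H = T_C/(1 − η) = 335.00/(1 − 0.542) = 731 K.

T_H ≈ 731 K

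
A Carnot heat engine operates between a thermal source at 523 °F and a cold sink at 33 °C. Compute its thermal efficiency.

η ≈ 0.439

T_H = 523 °F → (523 − 32) × 5/9 = 272.78 °C = 545.93 K.
T_C = 33 °C → 33 + 273.15 = 306.15 K.
Carnot efficiency: η = 1 − T_C/T_H = 1 − 306.15/545.93 = 0.439.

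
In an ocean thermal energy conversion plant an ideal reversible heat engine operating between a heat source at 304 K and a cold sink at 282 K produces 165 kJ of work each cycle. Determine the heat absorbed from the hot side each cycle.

Q_H ≈ 2280 kJ

Since the cycle is reversible, η = 1 − T_C/T_H = 1 − 282.00/304.00 = 0.0724.
Q_H = W/η = 165/0.0724 = 2280 kJ.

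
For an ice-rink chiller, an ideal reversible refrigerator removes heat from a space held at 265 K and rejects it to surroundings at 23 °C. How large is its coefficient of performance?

COP_R ≈ 8.507

T_H = 23 °C → 23 + 273.15 = 296.15 K.
For a reversible refrigerator, COP_R = T_C/(T_H − T_C) = 265.00/(296.15 − 265.00) = 8.507.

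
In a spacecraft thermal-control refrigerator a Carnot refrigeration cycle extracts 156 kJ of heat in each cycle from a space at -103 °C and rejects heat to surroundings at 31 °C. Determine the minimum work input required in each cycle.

T_H = 31 °C → 31 + 273.15 = 304.15 K.
T_C = -103 °C → -103 + 273.15 = 170.15 K.
The reversible coefficient of performance is COP_R = T_C/(T_H − T_C) = 170.15/134.00 = 1.2698.
W = Q_C/COP_R = 156/1.2698 = 122.9 kJ.

W_in ≈ 122.9 kJ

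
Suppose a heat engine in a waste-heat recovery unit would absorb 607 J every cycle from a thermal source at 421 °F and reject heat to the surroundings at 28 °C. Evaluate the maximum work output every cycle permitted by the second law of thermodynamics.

W_max ≈ 233.4 J

T_H = 421 °F → (421 − 32) × 5/9 = 216.11 °C = 489.26 K.
T_C = 28 °C → 28 + 273.15 = 301.15 K.
The second-law ceiling is the Carnot efficiency, η_max = 1 − T_C/T_H = 1 − 301.15/489.26 = 0.3845.
W_max = η_max · Q_H = 0.3845 × 607 = 233.4 J.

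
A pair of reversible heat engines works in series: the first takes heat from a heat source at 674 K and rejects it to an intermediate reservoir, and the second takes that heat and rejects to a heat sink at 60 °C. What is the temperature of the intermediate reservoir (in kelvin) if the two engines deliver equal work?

T_C = 60 °C → 60 + 273.15 = 333.15 K.
For reversible stages Q_m = Q_H·(T_m/T_H). Setting W₁ = Q_H(1 − T_m/T_H) equal to W₂ = Q_m(1 − T_C/T_m) = Q_H·(T_m − T_C)/T_H gives T_H − T_m = T_m − T_C, so T_m = (T_H + T_C)/2 = (674.00 + 333.15)/2 = 504 K.

T_m ≈ 504 K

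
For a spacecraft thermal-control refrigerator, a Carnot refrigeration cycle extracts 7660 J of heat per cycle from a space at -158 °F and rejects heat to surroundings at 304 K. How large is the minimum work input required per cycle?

T_C = -158 °F → (-158 − 32) × 5/9 = -105.56 °C = 167.59 K.
The reversible coefficient of performance is COP_R = T_C/(T_H − T_C) = 167.59/136.41 = 1.2286.
W = Q_C/COP_R = 7660/1.2286 = 6234 J.

W_in ≈ 6234 J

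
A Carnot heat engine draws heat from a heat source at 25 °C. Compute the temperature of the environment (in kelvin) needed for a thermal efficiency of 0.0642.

T_C ≈ 279 K

T_H = 25 °C → 25 + 273.15 = 298.15 K.
From η = 1 − T_C/T_H, T_C = T_H·(1 − η) = 298.15 × (1 − 0.0642) = 279 K.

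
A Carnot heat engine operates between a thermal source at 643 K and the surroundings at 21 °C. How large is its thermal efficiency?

η ≈ 0.5425

T_C = 21 °C → 21 + 273.15 = 294.15 K.
η_rev = 1 − T_C/T_H = 1 − 294.15/643.00 = 0.5425.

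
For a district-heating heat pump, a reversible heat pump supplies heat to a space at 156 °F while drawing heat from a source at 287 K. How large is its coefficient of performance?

T_H = 156 °F → (156 − 32) × 5/9 = 68.89 °C = 342.04 K.
For a reversible heat pump, COP_HP = T_H/(T_H − T_C) = 342.04/(342.04 − 287.00) = 6.21.

COP_HP ≈ 6.21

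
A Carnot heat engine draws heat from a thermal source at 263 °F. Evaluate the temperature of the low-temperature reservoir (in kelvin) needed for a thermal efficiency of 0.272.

T_H = 263 °F → (263 − 32) × 5/9 = 128.33 °C = 401.48 K.
From η = 1 − T_C/T_H, T_C = T_H·(1 − η) = 401.48 × (1 − 0.272) = 292 K.

T_C ≈ 292 K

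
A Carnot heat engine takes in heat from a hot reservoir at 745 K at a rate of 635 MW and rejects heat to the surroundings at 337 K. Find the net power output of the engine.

η_rev = 1 − T_C/T_H = 1 − 337.00/745.00 = 0.5477.
W = η·Q_H = 0.5477 × 635 = 348 MW.

Ẇ ≈ 348 MW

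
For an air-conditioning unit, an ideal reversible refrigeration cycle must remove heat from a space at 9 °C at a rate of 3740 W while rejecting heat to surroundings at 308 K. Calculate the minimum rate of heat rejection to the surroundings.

T_C = 9 °C → 9 + 273.15 = 282.15 K.
For a reversible cycle Q_H/Q_C = T_H/T_C, so Q_H = Q_C·T_H/T_C = 3740 × 308.00/282.15 = 4080 W.

Q̇_H ≈ 4080 W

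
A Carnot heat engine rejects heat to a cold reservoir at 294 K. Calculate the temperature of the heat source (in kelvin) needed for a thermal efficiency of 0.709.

T_H ≈ 1010 K

From η = 1 − T_C/T_H, solving for T_H gives T_H = T_C/(1 − η) = 294.00/(1 − 0.709) = 1010 K.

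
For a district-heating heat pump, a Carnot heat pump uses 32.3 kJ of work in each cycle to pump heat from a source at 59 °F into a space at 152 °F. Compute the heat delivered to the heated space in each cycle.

T_H = 152 °F → (152 − 32) × 5/9 = 66.67 °C = 339.82 K.
T_C = 59 °F → (59 − 32) × 5/9 = 15.00 °C = 288.15 K.
The Carnot heat-pump COP is COP_HP = T_H/(T_H − T_C) = 339.82/51.67 = 6.5771.
Q_H = COP_HP · W = 6.5771 × 32.3 = 212 kJ.

Q_H ≈ 212 kJ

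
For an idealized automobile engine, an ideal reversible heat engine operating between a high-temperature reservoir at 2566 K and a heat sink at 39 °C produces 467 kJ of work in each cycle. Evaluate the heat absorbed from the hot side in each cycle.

Q_H ≈ 531.7 kJ

T_C = 39 °C → 39 + 273.15 = 312.15 K.
Since the cycle is reversible, η = 1 − T_C/T_H = 1 − 312.15/2566.00 = 0.8784.
Q_H = W/η = 467/0.8784 = 531.7 kJ.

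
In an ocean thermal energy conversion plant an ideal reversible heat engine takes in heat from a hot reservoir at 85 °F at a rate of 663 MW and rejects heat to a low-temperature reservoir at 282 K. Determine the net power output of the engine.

T_H = 85 °F → (85 − 32) × 5/9 = 29.44 °C = 302.59 K.
The Carnot efficiency is η = 1 − T_C/T_H = 1 − 282.00/302.59 = 0.0681.
W = η·Q_H = 0.0681 × 663 = 45.1 MW.

Ẇ ≈ 45.1 MW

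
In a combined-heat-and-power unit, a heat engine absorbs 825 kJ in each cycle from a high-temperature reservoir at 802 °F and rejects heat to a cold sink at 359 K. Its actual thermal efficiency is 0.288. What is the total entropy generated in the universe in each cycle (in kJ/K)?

ΔS_univ ≈ 0.459 kJ/K

T_H = 802 °F → (802 − 32) × 5/9 = 427.78 °C = 700.93 K.
W = η·Q_H = 0.288 × 825 = 237.6 kJ, so Q_C = Q_H − W = 587.4 kJ.
The hot reservoir loses entropy Q_H/T_H = 825/700.93 = 1.177 kJ/K; the cold reservoir gains Q_C/T_C = 587.4/359.00 = 1.636 kJ/K.
ΔS_univ = −Q_H/T_H + Q_C/T_C = 0.459 kJ/K (> 0, since η = 0.288 < η_Carnot = 0.488).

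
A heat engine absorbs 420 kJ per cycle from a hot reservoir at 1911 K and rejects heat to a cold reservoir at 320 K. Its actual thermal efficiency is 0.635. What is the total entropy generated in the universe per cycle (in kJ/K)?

ΔS_univ ≈ 0.259 kJ/K

W = η·Q_H = 0.635 × 420 = 266.7 kJ, so Q_C = Q_H − W = 153.3 kJ.
Entropy balance on the reservoirs: −Q_H/T_H = -0.2198 kJ/K, +Q_C/T_C = 0.4791 kJ/K.
ΔS_univ = −Q_H/T_H + Q_C/T_C = 0.259 kJ/K (> 0, since η = 0.635 < η_Carnot = 0.833).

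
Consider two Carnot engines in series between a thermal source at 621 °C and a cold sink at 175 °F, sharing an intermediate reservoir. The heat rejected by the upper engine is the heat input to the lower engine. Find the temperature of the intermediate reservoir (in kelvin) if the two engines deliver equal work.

T_H = 621 °C → 621 + 273.15 = 894.15 K.
T_C = 175 °F → (175 − 32) × 5/9 = 79.44 °C = 352.59 K.
For reversible stages Q_m = Q_H·(T_m/T_H). Setting W₁ = Q_H(1 − T_m/T_H) equal to W₂ = Q_m(1 − T_C/T_m) = Q_H·(T_m − T_C)/T_H gives T_H − T_m = T_m − T_C, so T_m = (T_H + T_C)/2 = (894.15 + 352.59)/2 = 623 K.

T_m ≈ 623 K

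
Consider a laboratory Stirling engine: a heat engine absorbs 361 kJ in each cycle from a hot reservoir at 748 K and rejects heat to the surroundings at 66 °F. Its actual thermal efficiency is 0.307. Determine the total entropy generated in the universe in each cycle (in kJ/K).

ΔS_univ ≈ 0.374 kJ/K

T_C = 66 °F → (66 − 32) × 5/9 = 18.89 °C = 292.04 K.
W = η·Q_H = 0.307 × 361 = 110.8 kJ, so Q_C = Q_H − W = 250.2 kJ.
The hot reservoir loses entropy Q_H/T_H = 361/748.00 = 0.4826 kJ/K; the cold reservoir gains Q_C/T_C = 250.2/292.04 = 0.8566 kJ/K.
ΔS_univ = −Q_H/T_H + Q_C/T_C = 0.374 kJ/K (> 0, since η = 0.307 < η_Carnot = 0.610).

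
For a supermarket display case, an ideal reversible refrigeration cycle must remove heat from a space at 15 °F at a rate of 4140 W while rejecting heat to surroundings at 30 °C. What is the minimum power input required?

Ẇ_in ≈ 619.3 W

T_H = 30 °C → 30 + 273.15 = 303.15 K.
T_C = 15 °F → (15 − 32) × 5/9 = -9.44 °C = 263.71 K.
Carnot COP: COP_R = T_C/(T_H − T_C) = 263.71/39.44 = 6.6855.
W = Q_C/COP_R = 4140/6.6855 = 619.3 W.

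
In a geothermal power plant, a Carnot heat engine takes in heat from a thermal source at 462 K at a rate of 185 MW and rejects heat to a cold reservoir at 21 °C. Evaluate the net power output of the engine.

Ẇ ≈ 67.21 MW

T_C = 21 °C → 21 + 273.15 = 294.15 K.
Since the cycle is reversible, η = 1 − T_C/T_H = 1 − 294.15/462.00 = 0.3633.
W = η·Q_H = 0.3633 × 185 = 67.21 MW.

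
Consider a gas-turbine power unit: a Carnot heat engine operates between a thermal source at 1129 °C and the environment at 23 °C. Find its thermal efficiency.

T_H = 1129 °C → 1129 + 273.15 = 1402.15 K.
T_C = 23 °C → 23 + 273.15 = 296.15 K.
Since the cycle is reversible, η = 1 − T_C/T_H = 1 − 296.15/1402.15 = 0.789.

η ≈ 0.789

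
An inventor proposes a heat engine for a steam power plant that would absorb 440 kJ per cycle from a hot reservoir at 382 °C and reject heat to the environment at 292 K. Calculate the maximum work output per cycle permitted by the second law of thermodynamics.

T_H = 382 °C → 382 + 273.15 = 655.15 K.
The upper bound on efficiency is η_max = 1 − T_C/T_H = 1 − 292.00/655.15 = 0.5543.
W_max = η_max · Q_H = 0.5543 × 440 = 244 kJ.

W_max ≈ 244 kJ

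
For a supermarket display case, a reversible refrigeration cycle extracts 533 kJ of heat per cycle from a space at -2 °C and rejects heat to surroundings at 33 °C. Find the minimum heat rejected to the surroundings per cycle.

T_H = 33 °C → 33 + 273.15 = 306.15 K.
T_C = -2 °C → -2 + 273.15 = 271.15 K.
For a reversible cycle Q_H/Q_C = T_H/T_C, so Q_H = Q_C·T_H/T_C = 533 × 306.15/271.15 = 602 kJ.

Q_H ≈ 602 kJ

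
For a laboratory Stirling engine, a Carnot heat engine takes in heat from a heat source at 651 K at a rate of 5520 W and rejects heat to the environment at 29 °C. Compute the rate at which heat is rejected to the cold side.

T_C = 29 °C → 29 + 273.15 = 302.15 K.
η_rev = 1 − T_C/T_H = 1 − 302.15/651.00 = 0.5359.
For a reversible cycle Q_C/Q_H = T_C/T_H, so Q_C = 5520 × 302.15/651.00 = 2560 W.

Q̇_C ≈ 2560 W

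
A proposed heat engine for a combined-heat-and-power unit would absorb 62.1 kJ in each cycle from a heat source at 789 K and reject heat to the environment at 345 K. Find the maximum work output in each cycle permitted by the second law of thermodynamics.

W_max ≈ 34.9 kJ

The upper bound on efficiency is η_max = 1 − T_C/T_H = 1 − 345.00/789.00 = 0.5627.
W_max = η_max · Q_H = 0.5627 × 62.1 = 34.9 kJ.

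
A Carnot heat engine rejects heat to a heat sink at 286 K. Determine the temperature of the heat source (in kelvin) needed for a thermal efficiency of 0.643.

T_H ≈ 801.1 K

From η = 1 − T_C/T_H, solving for T_H gives T_H = T_C/(1 − η) = 286.00/(1 − 0.643) = 801.1 K.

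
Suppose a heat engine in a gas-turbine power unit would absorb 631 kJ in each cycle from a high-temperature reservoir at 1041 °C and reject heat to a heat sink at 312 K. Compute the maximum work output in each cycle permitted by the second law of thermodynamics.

T_H = 1041 °C → 1041 + 273.15 = 1314.15 K.
The second-law ceiling is the Carnot efficiency, η_max = 1 − T_C/T_H = 1 − 312.00/1314.15 = 0.7626.
W_max = η_max · Q_H = 0.7626 × 631 = 481 kJ.

W_max ≈ 481 kJ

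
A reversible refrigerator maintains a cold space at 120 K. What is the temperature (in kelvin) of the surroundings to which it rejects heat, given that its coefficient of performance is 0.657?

COP_R = T_C/(T_H − T_C) ⇒ T_H = T_C·(1 + 1/COP_R) = 120.00 × (1 + 1/0.657) = 303 K.

T_H ≈ 303 K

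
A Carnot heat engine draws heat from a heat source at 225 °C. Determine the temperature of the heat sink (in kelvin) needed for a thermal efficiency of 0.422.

T_C ≈ 288 K

T_H = 225 °C → 225 + 273.15 = 498.15 K.
From η = 1 − T_C/T_H, T_C = T_H·(1 − η) = 498.15 × (1 − 0.422) = 288 K.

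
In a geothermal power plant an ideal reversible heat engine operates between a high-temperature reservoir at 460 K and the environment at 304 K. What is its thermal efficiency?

η_rev = 1 − T_C/T_H = 1 − 304.00/460.00 = 0.339.

η ≈ 0.339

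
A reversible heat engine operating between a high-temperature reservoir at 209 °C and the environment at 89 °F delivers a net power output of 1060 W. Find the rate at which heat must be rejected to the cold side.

T_H = 209 °C → 209 + 273.15 = 482.15 K.
T_C = 89 °F → (89 − 32) × 5/9 = 31.67 °C = 304.82 K.
Since the cycle is reversible, η = 1 − T_C/T_H = 1 − 304.82/482.15 = 0.3678.
Since Q_C/Q_H = T_C/T_H and Q_H = W/η, Q_C = W·T_C/(T_H − T_C) = 1060 × 304.82/177.33 = 1820 W.

Q̇_C ≈ 1820 W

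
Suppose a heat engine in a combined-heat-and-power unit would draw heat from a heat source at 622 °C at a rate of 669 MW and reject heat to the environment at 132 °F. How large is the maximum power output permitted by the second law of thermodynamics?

T_H = 622 °C → 622 + 273.15 = 895.15 K.
T_C = 132 °F → (132 − 32) × 5/9 = 55.56 °C = 328.71 K.
The second-law ceiling is the Carnot efficiency, η_max = 1 − T_C/T_H = 1 − 328.71/895.15 = 0.6328.
W_max = η_max · Q_H = 0.6328 × 669 = 423 MW.

Ẇ_max ≈ 423 MW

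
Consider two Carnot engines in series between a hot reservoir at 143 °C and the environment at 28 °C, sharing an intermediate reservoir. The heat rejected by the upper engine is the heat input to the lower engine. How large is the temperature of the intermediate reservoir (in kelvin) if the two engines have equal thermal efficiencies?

T_H = 143 °C → 143 + 273.15 = 416.15 K.
T_C = 28 °C → 28 + 273.15 = 301.15 K.
Equal efficiencies require 1 − T_m/T_H = 1 − T_C/T_m, i.e. T_m/T_H = T_C/T_m, so T_m = √(T_H·T_C) = √(416.15 × 301.15) = 354.0 K.

T_m ≈ 354.0 K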